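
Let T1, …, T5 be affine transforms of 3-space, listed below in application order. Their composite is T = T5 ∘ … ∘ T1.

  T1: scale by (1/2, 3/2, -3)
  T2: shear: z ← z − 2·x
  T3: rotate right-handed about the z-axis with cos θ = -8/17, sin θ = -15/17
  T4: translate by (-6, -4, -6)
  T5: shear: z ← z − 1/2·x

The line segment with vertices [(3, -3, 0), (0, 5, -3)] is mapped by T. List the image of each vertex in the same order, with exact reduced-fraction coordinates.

image vertices: (-363/34, -109/34, -249/68), (21/34, -128/17, 183/68)

T1 scale by (1/2, 3/2, -3): (3, -3, 0) → (3/2, -9/2, 0); (0, 5, -3) → (0, 15/2, 9)
T2 shear: z ← z − 2·x: (3/2, -9/2, 0) → (3/2, -9/2, -3); (0, 15/2, 9) → (0, 15/2, 9)
T3 rotate right-handed about the z-axis with cos θ = -8/17, sin θ = -15/17: (3/2, -9/2, -3) → (-159/34, 27/34, -3); (0, 15/2, 9) → (225/34, -60/17, 9)
T4 translate by (-6, -4, -6): (-159/34, 27/34, -3) → (-363/34, -109/34, -9); (225/34, -60/17, 9) → (21/34, -128/17, 3)
T5 shear: z ← z − 1/2·x: (-363/34, -109/34, -9) → (-363/34, -109/34, -249/68); (21/34, -128/17, 3) → (21/34, -128/17, 183/68)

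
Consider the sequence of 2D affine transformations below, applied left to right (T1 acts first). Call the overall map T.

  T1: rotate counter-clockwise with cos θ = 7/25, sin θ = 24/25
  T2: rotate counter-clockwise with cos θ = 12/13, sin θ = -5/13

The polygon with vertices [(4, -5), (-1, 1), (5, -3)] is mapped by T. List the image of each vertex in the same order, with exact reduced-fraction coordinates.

T1 rotate counter-clockwise with cos θ = 7/25, sin θ = 24/25: (4, -5) → (148/25, 61/25); (-1, 1) → (-31/25, -17/25); (5, -3) → (107/25, 99/25)
T2 rotate counter-clockwise with cos θ = 12/13, sin θ = -5/13: (148/25, 61/25) → (2081/325, -8/325); (-31/25, -17/25) → (-457/325, -49/325); (107/25, 99/25) → (1779/325, 653/325)

image vertices: (2081/325, -8/325), (-457/325, -49/325), (1779/325, 653/325)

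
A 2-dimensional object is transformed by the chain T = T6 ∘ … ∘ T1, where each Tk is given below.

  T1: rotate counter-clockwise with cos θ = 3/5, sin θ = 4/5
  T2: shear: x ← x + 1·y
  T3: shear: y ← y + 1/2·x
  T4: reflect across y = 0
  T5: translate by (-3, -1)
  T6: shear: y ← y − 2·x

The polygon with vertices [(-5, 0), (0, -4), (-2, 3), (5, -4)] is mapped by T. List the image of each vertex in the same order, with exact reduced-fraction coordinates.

image vertices: (-10, 53/2), (-11/5, 27/5), (-32/5, 133/10), (24/5, -161/10)

T1 rotate counter-clockwise with cos θ = 3/5, sin θ = 4/5: (-5, 0) → (-3, -4); (0, -4) → (16/5, -12/5); (-2, 3) → (-18/5, 1/5); (5, -4) → (31/5, 8/5)
T2 shear: x ← x + 1·y: (-3, -4) → (-7, -4); (16/5, -12/5) → (4/5, -12/5); (-18/5, 1/5) → (-17/5, 1/5); (31/5, 8/5) → (39/5, 8/5)
T3 shear: y ← y + 1/2·x: (-7, -4) → (-7, -15/2); (4/5, -12/5) → (4/5, -2); (-17/5, 1/5) → (-17/5, -3/2); (39/5, 8/5) → (39/5, 11/2)
T4 reflect across y = 0: (-7, -15/2) → (-7, 15/2); (4/5, -2) → (4/5, 2); (-17/5, -3/2) → (-17/5, 3/2); (39/5, 11/2) → (39/5, -11/2)
T5 translate by (-3, -1): (-7, 15/2) → (-10, 13/2); (4/5, 2) → (-11/5, 1); (-17/5, 3/2) → (-32/5, 1/2); (39/5, -11/2) → (24/5, -13/2)
T6 shear: y ← y − 2·x: (-10, 13/2) → (-10, 53/2); (-11/5, 1) → (-11/5, 27/5); (-32/5, 1/2) → (-32/5, 133/10); (24/5, -13/2) → (24/5, -161/10)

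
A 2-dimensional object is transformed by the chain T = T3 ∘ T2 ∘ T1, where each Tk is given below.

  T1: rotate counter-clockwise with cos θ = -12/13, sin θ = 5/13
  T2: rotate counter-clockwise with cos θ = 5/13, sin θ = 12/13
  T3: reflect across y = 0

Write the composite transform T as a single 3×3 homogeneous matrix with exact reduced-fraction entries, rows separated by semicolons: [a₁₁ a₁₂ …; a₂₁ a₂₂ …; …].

T = [-120/169 119/169 0; 119/169 120/169 0; 0 0 1]

T1 = [-12/13 -5/13 0; 5/13 -12/13 0; 0 0 1]
T2·T1 = [-120/169 119/169 0; -119/169 -120/169 0; 0 0 1]
T3·…·T1 = [-120/169 119/169 0; 119/169 120/169 0; 0 0 1]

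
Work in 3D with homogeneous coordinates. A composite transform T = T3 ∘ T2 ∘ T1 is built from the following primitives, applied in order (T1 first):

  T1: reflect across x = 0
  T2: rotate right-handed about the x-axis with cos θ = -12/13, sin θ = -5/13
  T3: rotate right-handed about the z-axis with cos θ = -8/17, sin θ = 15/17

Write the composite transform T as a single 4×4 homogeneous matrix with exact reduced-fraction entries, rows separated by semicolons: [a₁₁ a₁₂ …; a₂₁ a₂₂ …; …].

T1 = [-1 0 0 0; 0 1 0 0; 0 0 1 0; 0 0 0 1]
T2·T1 = [-1 0 0 0; 0 -12/13 5/13 0; 0 -5/13 -12/13 0; 0 0 0 1]
T3·…·T1 = [8/17 180/221 -75/221 0; -15/17 96/221 -40/221 0; 0 -5/13 -12/13 0; 0 0 0 1]

T = [8/17 180/221 -75/221 0; -15/17 96/221 -40/221 0; 0 -5/13 -12/13 0; 0 0 0 1]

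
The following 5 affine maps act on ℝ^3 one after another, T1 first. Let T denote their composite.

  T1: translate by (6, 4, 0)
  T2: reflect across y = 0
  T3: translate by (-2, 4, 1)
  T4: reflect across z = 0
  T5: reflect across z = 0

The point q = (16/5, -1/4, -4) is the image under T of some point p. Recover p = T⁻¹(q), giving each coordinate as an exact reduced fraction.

p = (-4/5, 1/4, -5)

T1 = [1 0 0 6; 0 1 0 4; 0 0 1 0; 0 0 0 1]
T2·T1 = [1 0 0 6; 0 -1 0 -4; 0 0 1 0; 0 0 0 1]
T3·…·T1 = [1 0 0 4; 0 -1 0 0; 0 0 1 1; 0 0 0 1]
T4·…·T1 = [1 0 0 4; 0 -1 0 0; 0 0 -1 -1; 0 0 0 1]
T5·…·T1 = [1 0 0 4; 0 -1 0 0; 0 0 1 1; 0 0 0 1]
det M = -1; M⁻¹ = [1 0 0 -4; 0 -1 0 0; 0 0 1 -1; 0 0 0 1]
M⁻¹ · (16/5, -1/4, -4)ᵀ = (-4/5, 1/4, -5)ᵀ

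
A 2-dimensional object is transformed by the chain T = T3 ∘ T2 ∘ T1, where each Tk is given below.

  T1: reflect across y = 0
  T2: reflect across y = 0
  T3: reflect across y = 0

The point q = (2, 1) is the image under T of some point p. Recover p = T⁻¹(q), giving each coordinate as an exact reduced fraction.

T1 = [1 0 0; 0 -1 0; 0 0 1]
T2·T1 = [1 0 0; 0 1 0; 0 0 1]
T3·…·T1 = [1 0 0; 0 -1 0; 0 0 1]
det M = -1; M⁻¹ = [1 0 0; 0 -1 0; 0 0 1]
M⁻¹ · (2, 1)ᵀ = (2, -1)ᵀ

p = (2, -1)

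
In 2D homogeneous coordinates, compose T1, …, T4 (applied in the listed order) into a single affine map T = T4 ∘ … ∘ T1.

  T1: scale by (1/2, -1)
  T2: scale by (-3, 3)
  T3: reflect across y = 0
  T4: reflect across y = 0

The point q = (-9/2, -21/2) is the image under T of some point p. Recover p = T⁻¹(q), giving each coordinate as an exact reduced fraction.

T1 = [1/2 0 0; 0 -1 0; 0 0 1]
T2·T1 = [-3/2 0 0; 0 -3 0; 0 0 1]
T3·…·T1 = [-3/2 0 0; 0 3 0; 0 0 1]
T4·…·T1 = [-3/2 0 0; 0 -3 0; 0 0 1]
det M = 9/2; M⁻¹ = [-2/3 0 0; 0 -1/3 0; 0 0 1]
M⁻¹ · (-9/2, -21/2)ᵀ = (3, 7/2)ᵀ

p = (3, 7/2)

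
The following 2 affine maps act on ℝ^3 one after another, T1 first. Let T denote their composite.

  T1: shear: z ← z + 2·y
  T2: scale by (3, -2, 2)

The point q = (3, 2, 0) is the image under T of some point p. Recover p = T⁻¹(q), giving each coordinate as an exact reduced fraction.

T1 = [1 0 0 0; 0 1 0 0; 0 2 1 0; 0 0 0 1]
T2·T1 = [3 0 0 0; 0 -2 0 0; 0 4 2 0; 0 0 0 1]
det M = -12; M⁻¹ = [1/3 0 0 0; 0 -1/2 0 0; 0 1 1/2 0; 0 0 0 1]
M⁻¹ · (3, 2, 0)ᵀ = (1, -1, 2)ᵀ

p = (1, -1, 2)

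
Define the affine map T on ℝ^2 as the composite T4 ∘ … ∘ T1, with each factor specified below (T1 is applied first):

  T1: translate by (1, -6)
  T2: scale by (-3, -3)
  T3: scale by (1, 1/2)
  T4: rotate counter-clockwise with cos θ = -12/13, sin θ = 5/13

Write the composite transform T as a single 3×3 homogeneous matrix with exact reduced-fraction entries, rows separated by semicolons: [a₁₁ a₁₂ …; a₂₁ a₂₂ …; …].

T1 = [1 0 1; 0 1 -6; 0 0 1]
T2·T1 = [-3 0 -3; 0 -3 18; 0 0 1]
T3·…·T1 = [-3 0 -3; 0 -3/2 9; 0 0 1]
T4·…·T1 = [36/13 15/26 -9/13; -15/13 18/13 -123/13; 0 0 1]

T = [36/13 15/26 -9/13; -15/13 18/13 -123/13; 0 0 1]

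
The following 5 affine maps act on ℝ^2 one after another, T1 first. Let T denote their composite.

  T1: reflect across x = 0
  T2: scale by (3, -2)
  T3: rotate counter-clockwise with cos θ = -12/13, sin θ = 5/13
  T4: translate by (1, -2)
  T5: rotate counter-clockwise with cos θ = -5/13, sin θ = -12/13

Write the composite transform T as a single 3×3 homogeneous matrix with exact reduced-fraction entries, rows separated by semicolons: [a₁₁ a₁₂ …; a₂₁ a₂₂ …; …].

T = [-360/169 238/169 -29/13; -357/169 -240/169 -2/13; 0 0 1]

T1 = [-1 0 0; 0 1 0; 0 0 1]
T2·T1 = [-3 0 0; 0 -2 0; 0 0 1]
T3·…·T1 = [36/13 10/13 0; -15/13 24/13 0; 0 0 1]
T4·…·T1 = [36/13 10/13 1; -15/13 24/13 -2; 0 0 1]
T5·…·T1 = [-360/169 238/169 -29/13; -357/169 -240/169 -2/13; 0 0 1]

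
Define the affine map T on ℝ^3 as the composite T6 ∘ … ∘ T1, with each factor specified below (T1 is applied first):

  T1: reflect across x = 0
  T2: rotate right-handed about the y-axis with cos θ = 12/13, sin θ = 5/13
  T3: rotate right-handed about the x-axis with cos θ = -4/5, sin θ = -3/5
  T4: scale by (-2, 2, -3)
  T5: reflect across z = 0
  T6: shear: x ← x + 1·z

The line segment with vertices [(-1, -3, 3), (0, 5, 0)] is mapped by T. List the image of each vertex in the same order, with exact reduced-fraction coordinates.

T1 reflect across x = 0: (-1, -3, 3) → (1, -3, 3); (0, 5, 0) → (0, 5, 0)
T2 rotate right-handed about the y-axis with cos θ = 12/13, sin θ = 5/13: (1, -3, 3) → (27/13, -3, 31/13); (0, 5, 0) → (0, 5, 0)
T3 rotate right-handed about the x-axis with cos θ = -4/5, sin θ = -3/5: (27/13, -3, 31/13) → (27/13, 249/65, -7/65); (0, 5, 0) → (0, -4, -3)
T4 scale by (-2, 2, -3): (27/13, 249/65, -7/65) → (-54/13, 498/65, 21/65); (0, -4, -3) → (0, -8, 9)
T5 reflect across z = 0: (-54/13, 498/65, 21/65) → (-54/13, 498/65, -21/65); (0, -8, 9) → (0, -8, -9)
T6 shear: x ← x + 1·z: (-54/13, 498/65, -21/65) → (-291/65, 498/65, -21/65); (0, -8, -9) → (-9, -8, -9)

image vertices: (-291/65, 498/65, -21/65), (-9, -8, -9)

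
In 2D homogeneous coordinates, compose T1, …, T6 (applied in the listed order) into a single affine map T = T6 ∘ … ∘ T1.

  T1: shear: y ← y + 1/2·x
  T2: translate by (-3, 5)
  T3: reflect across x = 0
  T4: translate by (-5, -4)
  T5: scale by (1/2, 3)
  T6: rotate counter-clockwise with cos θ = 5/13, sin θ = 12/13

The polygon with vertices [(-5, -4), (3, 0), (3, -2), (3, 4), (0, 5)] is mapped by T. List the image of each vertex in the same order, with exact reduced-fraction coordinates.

image vertices: (411/26, -129/26), (-205/26, 15/26), (-61/26, -45/26), (-493/26, 135/26), (-17, 6)

T1 shear: y ← y + 1/2·x: (-5, -4) → (-5, -13/2); (3, 0) → (3, 3/2); (3, -2) → (3, -1/2); (3, 4) → (3, 11/2); (0, 5) → (0, 5)
T2 translate by (-3, 5): (-5, -13/2) → (-8, -3/2); (3, 3/2) → (0, 13/2); (3, -1/2) → (0, 9/2); (3, 11/2) → (0, 21/2); (0, 5) → (-3, 10)
T3 reflect across x = 0: (-8, -3/2) → (8, -3/2); (0, 13/2) → (0, 13/2); (0, 9/2) → (0, 9/2); (0, 21/2) → (0, 21/2); (-3, 10) → (3, 10)
T4 translate by (-5, -4): (8, -3/2) → (3, -11/2); (0, 13/2) → (-5, 5/2); (0, 9/2) → (-5, 1/2); (0, 21/2) → (-5, 13/2); (3, 10) → (-2, 6)
T5 scale by (1/2, 3): (3, -11/2) → (3/2, -33/2); (-5, 5/2) → (-5/2, 15/2); (-5, 1/2) → (-5/2, 3/2); (-5, 13/2) → (-5/2, 39/2); (-2, 6) → (-1, 18)
T6 rotate counter-clockwise with cos θ = 5/13, sin θ = 12/13: (3/2, -33/2) → (411/26, -129/26); (-5/2, 15/2) → (-205/26, 15/26); (-5/2, 3/2) → (-61/26, -45/26); (-5/2, 39/2) → (-493/26, 135/26); (-1, 18) → (-17, 6)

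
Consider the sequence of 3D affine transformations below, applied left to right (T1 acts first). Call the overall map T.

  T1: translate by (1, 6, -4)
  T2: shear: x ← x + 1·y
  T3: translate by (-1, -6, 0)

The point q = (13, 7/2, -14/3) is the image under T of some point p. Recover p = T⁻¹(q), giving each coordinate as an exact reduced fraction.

p = (7/2, 7/2, -2/3)

T1 = [1 0 0 1; 0 1 0 6; 0 0 1 -4; 0 0 0 1]
T2·T1 = [1 1 0 7; 0 1 0 6; 0 0 1 -4; 0 0 0 1]
T3·…·T1 = [1 1 0 6; 0 1 0 0; 0 0 1 -4; 0 0 0 1]
det M = 1; M⁻¹ = [1 -1 0 -6; 0 1 0 0; 0 0 1 4; 0 0 0 1]
M⁻¹ · (13, 7/2, -14/3)ᵀ = (7/2, 7/2, -2/3)ᵀ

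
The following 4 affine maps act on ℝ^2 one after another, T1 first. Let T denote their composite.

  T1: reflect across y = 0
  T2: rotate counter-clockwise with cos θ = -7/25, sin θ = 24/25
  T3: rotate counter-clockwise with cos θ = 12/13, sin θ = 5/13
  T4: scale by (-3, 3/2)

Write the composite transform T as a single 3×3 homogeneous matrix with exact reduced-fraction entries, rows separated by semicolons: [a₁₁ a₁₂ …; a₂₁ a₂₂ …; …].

T1 = [1 0 0; 0 -1 0; 0 0 1]
T2·T1 = [-7/25 24/25 0; 24/25 7/25 0; 0 0 1]
T3·…·T1 = [-204/325 253/325 0; 253/325 204/325 0; 0 0 1]
T4·…·T1 = [612/325 -759/325 0; 759/650 306/325 0; 0 0 1]

T = [612/325 -759/325 0; 759/650 306/325 0; 0 0 1]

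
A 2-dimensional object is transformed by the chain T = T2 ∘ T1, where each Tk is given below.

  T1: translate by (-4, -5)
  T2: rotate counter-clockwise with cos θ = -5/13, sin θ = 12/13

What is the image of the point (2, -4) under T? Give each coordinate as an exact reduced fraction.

T1 translate by (-4, -5): (2, -4) → (-2, -9)
T2 rotate counter-clockwise with cos θ = -5/13, sin θ = 12/13: (-2, -9) → (118/13, 21/13)

T(p) = (118/13, 21/13)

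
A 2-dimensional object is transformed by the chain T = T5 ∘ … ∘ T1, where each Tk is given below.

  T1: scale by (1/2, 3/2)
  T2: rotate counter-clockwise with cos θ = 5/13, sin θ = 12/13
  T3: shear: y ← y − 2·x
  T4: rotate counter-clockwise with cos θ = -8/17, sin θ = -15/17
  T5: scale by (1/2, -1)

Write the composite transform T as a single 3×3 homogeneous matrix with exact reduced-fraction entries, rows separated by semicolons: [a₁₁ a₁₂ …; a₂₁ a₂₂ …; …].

T = [-5/442 1593/884 0; 7/34 6/17 0; 0 0 1]

T1 = [1/2 0 0; 0 3/2 0; 0 0 1]
T2·T1 = [5/26 -18/13 0; 6/13 15/26 0; 0 0 1]
T3·…·T1 = [5/26 -18/13 0; 1/13 87/26 0; 0 0 1]
T4·…·T1 = [-5/221 1593/442 0; -7/34 -6/17 0; 0 0 1]
T5·…·T1 = [-5/442 1593/884 0; 7/34 6/17 0; 0 0 1]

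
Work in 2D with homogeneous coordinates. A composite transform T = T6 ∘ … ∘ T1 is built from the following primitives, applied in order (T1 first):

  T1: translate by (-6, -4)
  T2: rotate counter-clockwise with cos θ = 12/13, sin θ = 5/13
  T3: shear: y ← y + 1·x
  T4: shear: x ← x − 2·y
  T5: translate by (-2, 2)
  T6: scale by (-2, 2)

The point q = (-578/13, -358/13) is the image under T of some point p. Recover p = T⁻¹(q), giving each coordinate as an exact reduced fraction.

T1 = [1 0 -6; 0 1 -4; 0 0 1]
T2·T1 = [12/13 -5/13 -4; 5/13 12/13 -6; 0 0 1]
T3·…·T1 = [12/13 -5/13 -4; 17/13 7/13 -10; 0 0 1]
T4·…·T1 = [-22/13 -19/13 16; 17/13 7/13 -10; 0 0 1]
T5·…·T1 = [-22/13 -19/13 14; 17/13 7/13 -8; 0 0 1]
T6·…·T1 = [44/13 38/13 -28; 34/13 14/13 -16; 0 0 1]
det M = -4; M⁻¹ = [-7/26 19/26 54/13; 17/26 -11/13 62/13; 0 0 1]
M⁻¹ · (-578/13, -358/13)ᵀ = (-4, -1)ᵀ

p = (-4, -1)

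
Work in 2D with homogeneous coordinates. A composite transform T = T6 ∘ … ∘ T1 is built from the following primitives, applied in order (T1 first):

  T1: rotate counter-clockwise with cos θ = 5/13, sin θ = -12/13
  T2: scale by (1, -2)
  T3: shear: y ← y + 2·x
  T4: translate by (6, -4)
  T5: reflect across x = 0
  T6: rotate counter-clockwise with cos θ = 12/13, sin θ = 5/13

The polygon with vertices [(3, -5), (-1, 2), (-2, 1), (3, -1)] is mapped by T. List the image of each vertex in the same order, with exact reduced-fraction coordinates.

image vertices: (-296/169, -405/169), (-874/169, -1181/169), (-430/169, -1672/169), (-1152/169, 27/169)

T1 rotate counter-clockwise with cos θ = 5/13, sin θ = -12/13: (3, -5) → (-45/13, -61/13); (-1, 2) → (19/13, 22/13); (-2, 1) → (2/13, 29/13); (3, -1) → (3/13, -41/13)
T2 scale by (1, -2): (-45/13, -61/13) → (-45/13, 122/13); (19/13, 22/13) → (19/13, -44/13); (2/13, 29/13) → (2/13, -58/13); (3/13, -41/13) → (3/13, 82/13)
T3 shear: y ← y + 2·x: (-45/13, 122/13) → (-45/13, 32/13); (19/13, -44/13) → (19/13, -6/13); (2/13, -58/13) → (2/13, -54/13); (3/13, 82/13) → (3/13, 88/13)
T4 translate by (6, -4): (-45/13, 32/13) → (33/13, -20/13); (19/13, -6/13) → (97/13, -58/13); (2/13, -54/13) → (80/13, -106/13); (3/13, 88/13) → (81/13, 36/13)
T5 reflect across x = 0: (33/13, -20/13) → (-33/13, -20/13); (97/13, -58/13) → (-97/13, -58/13); (80/13, -106/13) → (-80/13, -106/13); (81/13, 36/13) → (-81/13, 36/13)
T6 rotate counter-clockwise with cos θ = 12/13, sin θ = 5/13: (-33/13, -20/13) → (-296/169, -405/169); (-97/13, -58/13) → (-874/169, -1181/169); (-80/13, -106/13) → (-430/169, -1672/169); (-81/13, 36/13) → (-1152/169, 27/169)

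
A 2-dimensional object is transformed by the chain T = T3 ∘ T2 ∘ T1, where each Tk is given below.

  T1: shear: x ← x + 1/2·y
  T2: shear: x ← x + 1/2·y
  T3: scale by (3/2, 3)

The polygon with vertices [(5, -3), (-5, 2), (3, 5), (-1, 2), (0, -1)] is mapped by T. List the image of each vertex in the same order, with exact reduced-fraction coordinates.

T1 shear: x ← x + 1/2·y: (5, -3) → (7/2, -3); (-5, 2) → (-4, 2); (3, 5) → (11/2, 5); (-1, 2) → (0, 2); (0, -1) → (-1/2, -1)
T2 shear: x ← x + 1/2·y: (7/2, -3) → (2, -3); (-4, 2) → (-3, 2); (11/2, 5) → (8, 5); (0, 2) → (1, 2); (-1/2, -1) → (-1, -1)
T3 scale by (3/2, 3): (2, -3) → (3, -9); (-3, 2) → (-9/2, 6); (8, 5) → (12, 15); (1, 2) → (3/2, 6); (-1, -1) → (-3/2, -3)

image vertices: (3, -9), (-9/2, 6), (12, 15), (3/2, 6), (-3/2, -3)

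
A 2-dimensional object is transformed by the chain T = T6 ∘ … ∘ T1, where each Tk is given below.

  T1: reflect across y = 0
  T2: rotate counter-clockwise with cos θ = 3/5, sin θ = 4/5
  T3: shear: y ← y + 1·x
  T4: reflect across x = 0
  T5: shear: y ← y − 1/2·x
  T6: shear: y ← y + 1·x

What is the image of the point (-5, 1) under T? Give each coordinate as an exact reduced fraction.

T1 reflect across y = 0: (-5, 1) → (-5, -1)
T2 rotate counter-clockwise with cos θ = 3/5, sin θ = 4/5: (-5, -1) → (-11/5, -23/5)
T3 shear: y ← y + 1·x: (-11/5, -23/5) → (-11/5, -34/5)
T4 reflect across x = 0: (-11/5, -34/5) → (11/5, -34/5)
T5 shear: y ← y − 1/2·x: (11/5, -34/5) → (11/5, -79/10)
T6 shear: y ← y + 1·x: (11/5, -79/10) → (11/5, -57/10)

T(p) = (11/5, -57/10)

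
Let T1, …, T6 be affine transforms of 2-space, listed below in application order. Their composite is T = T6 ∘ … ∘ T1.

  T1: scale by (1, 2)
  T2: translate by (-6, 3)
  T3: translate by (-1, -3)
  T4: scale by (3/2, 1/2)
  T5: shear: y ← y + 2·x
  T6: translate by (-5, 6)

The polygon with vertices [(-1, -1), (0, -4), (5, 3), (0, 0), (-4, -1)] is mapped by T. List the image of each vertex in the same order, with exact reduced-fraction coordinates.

T1 scale by (1, 2): (-1, -1) → (-1, -2); (0, -4) → (0, -8); (5, 3) → (5, 6); (0, 0) → (0, 0); (-4, -1) → (-4, -2)
T2 translate by (-6, 3): (-1, -2) → (-7, 1); (0, -8) → (-6, -5); (5, 6) → (-1, 9); (0, 0) → (-6, 3); (-4, -2) → (-10, 1)
T3 translate by (-1, -3): (-7, 1) → (-8, -2); (-6, -5) → (-7, -8); (-1, 9) → (-2, 6); (-6, 3) → (-7, 0); (-10, 1) → (-11, -2)
T4 scale by (3/2, 1/2): (-8, -2) → (-12, -1); (-7, -8) → (-21/2, -4); (-2, 6) → (-3, 3); (-7, 0) → (-21/2, 0); (-11, -2) → (-33/2, -1)
T5 shear: y ← y + 2·x: (-12, -1) → (-12, -25); (-21/2, -4) → (-21/2, -25); (-3, 3) → (-3, -3); (-21/2, 0) → (-21/2, -21); (-33/2, -1) → (-33/2, -34)
T6 translate by (-5, 6): (-12, -25) → (-17, -19); (-21/2, -25) → (-31/2, -19); (-3, -3) → (-8, 3); (-21/2, -21) → (-31/2, -15); (-33/2, -34) → (-43/2, -28)

image vertices: (-17, -19), (-31/2, -19), (-8, 3), (-31/2, -15), (-43/2, -28)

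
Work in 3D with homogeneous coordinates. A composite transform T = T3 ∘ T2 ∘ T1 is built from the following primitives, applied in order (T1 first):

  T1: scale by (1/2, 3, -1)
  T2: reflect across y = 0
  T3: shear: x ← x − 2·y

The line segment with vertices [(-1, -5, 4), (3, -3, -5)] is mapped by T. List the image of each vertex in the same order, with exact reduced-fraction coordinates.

T1 scale by (1/2, 3, -1): (-1, -5, 4) → (-1/2, -15, -4); (3, -3, -5) → (3/2, -9, 5)
T2 reflect across y = 0: (-1/2, -15, -4) → (-1/2, 15, -4); (3/2, -9, 5) → (3/2, 9, 5)
T3 shear: x ← x − 2·y: (-1/2, 15, -4) → (-61/2, 15, -4); (3/2, 9, 5) → (-33/2, 9, 5)

image vertices: (-61/2, 15, -4), (-33/2, 9, 5)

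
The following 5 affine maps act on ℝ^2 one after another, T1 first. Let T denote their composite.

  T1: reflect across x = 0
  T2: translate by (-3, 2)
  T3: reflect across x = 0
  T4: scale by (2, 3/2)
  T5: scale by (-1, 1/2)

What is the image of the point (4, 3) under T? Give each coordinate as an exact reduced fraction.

T(p) = (-14, 15/4)

T1 reflect across x = 0: (4, 3) → (-4, 3)
T2 translate by (-3, 2): (-4, 3) → (-7, 5)
T3 reflect across x = 0: (-7, 5) → (7, 5)
T4 scale by (2, 3/2): (7, 5) → (14, 15/2)
T5 scale by (-1, 1/2): (14, 15/2) → (-14, 15/4)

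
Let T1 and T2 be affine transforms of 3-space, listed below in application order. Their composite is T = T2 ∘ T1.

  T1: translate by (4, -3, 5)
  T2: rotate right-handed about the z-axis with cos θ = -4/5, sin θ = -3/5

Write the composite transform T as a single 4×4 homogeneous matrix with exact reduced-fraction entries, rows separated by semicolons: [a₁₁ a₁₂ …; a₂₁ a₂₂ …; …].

T = [-4/5 3/5 0 -5; -3/5 -4/5 0 0; 0 0 1 5; 0 0 0 1]

T1 = [1 0 0 4; 0 1 0 -3; 0 0 1 5; 0 0 0 1]
T2·T1 = [-4/5 3/5 0 -5; -3/5 -4/5 0 0; 0 0 1 5; 0 0 0 1]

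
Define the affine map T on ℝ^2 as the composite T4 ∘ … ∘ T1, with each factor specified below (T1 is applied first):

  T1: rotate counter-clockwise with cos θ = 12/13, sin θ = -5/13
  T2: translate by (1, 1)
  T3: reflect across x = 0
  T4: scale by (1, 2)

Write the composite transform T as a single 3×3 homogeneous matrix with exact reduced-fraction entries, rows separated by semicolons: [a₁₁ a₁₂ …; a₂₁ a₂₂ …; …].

T = [-12/13 -5/13 -1; -10/13 24/13 2; 0 0 1]

T1 = [12/13 5/13 0; -5/13 12/13 0; 0 0 1]
T2·T1 = [12/13 5/13 1; -5/13 12/13 1; 0 0 1]
T3·…·T1 = [-12/13 -5/13 -1; -5/13 12/13 1; 0 0 1]
T4·…·T1 = [-12/13 -5/13 -1; -10/13 24/13 2; 0 0 1]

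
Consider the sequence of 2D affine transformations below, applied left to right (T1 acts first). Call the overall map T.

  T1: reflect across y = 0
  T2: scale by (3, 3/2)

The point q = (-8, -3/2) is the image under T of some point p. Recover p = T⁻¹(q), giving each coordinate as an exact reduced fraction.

T1 = [1 0 0; 0 -1 0; 0 0 1]
T2·T1 = [3 0 0; 0 -3/2 0; 0 0 1]
det M = -9/2; M⁻¹ = [1/3 0 0; 0 -2/3 0; 0 0 1]
M⁻¹ · (-8, -3/2)ᵀ = (-8/3, 1)ᵀ

p = (-8/3, 1)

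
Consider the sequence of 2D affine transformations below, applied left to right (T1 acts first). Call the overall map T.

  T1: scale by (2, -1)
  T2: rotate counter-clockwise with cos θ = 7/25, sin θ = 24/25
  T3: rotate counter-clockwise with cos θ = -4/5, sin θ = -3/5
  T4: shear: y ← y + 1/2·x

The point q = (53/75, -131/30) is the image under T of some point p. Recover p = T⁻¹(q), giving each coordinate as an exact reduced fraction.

T1 = [2 0 0; 0 -1 0; 0 0 1]
T2·T1 = [14/25 24/25 0; 48/25 -7/25 0; 0 0 1]
T3·…·T1 = [88/125 -117/125 0; -234/125 -44/125 0; 0 0 1]
T4·…·T1 = [88/125 -117/125 0; -38/25 -41/50 0; 0 0 1]
det M = -2; M⁻¹ = [41/100 -117/250 0; -19/25 -44/125 0; 0 0 1]
M⁻¹ · (53/75, -131/30)ᵀ = (7/3, 1)ᵀ

p = (7/3, 1)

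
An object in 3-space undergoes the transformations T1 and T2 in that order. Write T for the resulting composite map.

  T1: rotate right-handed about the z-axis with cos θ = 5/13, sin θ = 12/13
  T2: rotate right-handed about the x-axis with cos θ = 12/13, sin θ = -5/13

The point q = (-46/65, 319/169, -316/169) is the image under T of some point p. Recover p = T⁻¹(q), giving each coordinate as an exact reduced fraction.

T1 = [5/13 -12/13 0 0; 12/13 5/13 0 0; 0 0 1 0; 0 0 0 1]
T2·T1 = [5/13 -12/13 0 0; 144/169 60/169 5/13 0; -60/169 -25/169 12/13 0; 0 0 0 1]
det M = 1; M⁻¹ = [5/13 144/169 -60/169 0; -12/13 60/169 -25/169 0; 0 5/13 12/13 0; 0 0 0 1]
M⁻¹ · (-46/65, 319/169, -316/169)ᵀ = (2, 8/5, -1)ᵀ

p = (2, 8/5, -1)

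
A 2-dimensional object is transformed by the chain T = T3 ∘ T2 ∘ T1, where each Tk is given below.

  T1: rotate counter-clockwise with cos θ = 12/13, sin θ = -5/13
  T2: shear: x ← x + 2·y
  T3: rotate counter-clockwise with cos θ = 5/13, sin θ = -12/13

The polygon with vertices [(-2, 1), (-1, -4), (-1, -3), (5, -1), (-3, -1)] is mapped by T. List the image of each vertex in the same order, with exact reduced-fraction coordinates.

T1 rotate counter-clockwise with cos θ = 12/13, sin θ = -5/13: (-2, 1) → (-19/13, 22/13); (-1, -4) → (-32/13, -43/13); (-1, -3) → (-27/13, -31/13); (5, -1) → (55/13, -37/13); (-3, -1) → (-41/13, 3/13)
T2 shear: x ← x + 2·y: (-19/13, 22/13) → (25/13, 22/13); (-32/13, -43/13) → (-118/13, -43/13); (-27/13, -31/13) → (-89/13, -31/13); (55/13, -37/13) → (-19/13, -37/13); (-41/13, 3/13) → (-35/13, 3/13)
T3 rotate counter-clockwise with cos θ = 5/13, sin θ = -12/13: (25/13, 22/13) → (389/169, -190/169); (-118/13, -43/13) → (-1106/169, 1201/169); (-89/13, -31/13) → (-817/169, 913/169); (-19/13, -37/13) → (-539/169, 43/169); (-35/13, 3/13) → (-139/169, 435/169)

image vertices: (389/169, -190/169), (-1106/169, 1201/169), (-817/169, 913/169), (-539/169, 43/169), (-139/169, 435/169)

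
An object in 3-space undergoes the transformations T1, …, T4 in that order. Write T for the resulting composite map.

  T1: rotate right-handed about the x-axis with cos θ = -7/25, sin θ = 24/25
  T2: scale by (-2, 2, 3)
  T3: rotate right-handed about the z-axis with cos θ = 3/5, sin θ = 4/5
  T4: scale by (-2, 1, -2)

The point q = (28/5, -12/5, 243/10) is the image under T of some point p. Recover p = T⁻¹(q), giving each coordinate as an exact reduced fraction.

T1 = [1 0 0 0; 0 -7/25 -24/25 0; 0 24/25 -7/25 0; 0 0 0 1]
T2·T1 = [-2 0 0 0; 0 -14/25 -48/25 0; 0 72/25 -21/25 0; 0 0 0 1]
T3·…·T1 = [-6/5 56/125 192/125 0; -8/5 -42/125 -144/125 0; 0 72/25 -21/25 0; 0 0 0 1]
T4·…·T1 = [12/5 -112/125 -384/125 0; -8/5 -42/125 -144/125 0; 0 -144/25 42/25 0; 0 0 0 1]
det M = -48; M⁻¹ = [3/20 -2/5 0 0; -7/125 -21/250 -4/25 0; -24/125 -36/125 7/150 0; 0 0 0 1]
M⁻¹ · (28/5, -12/5, 243/10)ᵀ = (9/5, -4, 3/4)ᵀ

p = (9/5, -4, 3/4)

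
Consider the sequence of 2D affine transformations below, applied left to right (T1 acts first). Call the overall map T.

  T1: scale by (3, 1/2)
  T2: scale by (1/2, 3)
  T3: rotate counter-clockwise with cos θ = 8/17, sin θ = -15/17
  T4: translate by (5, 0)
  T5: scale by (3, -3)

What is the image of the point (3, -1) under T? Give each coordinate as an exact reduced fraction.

T(p) = (591/34, 477/34)

T1 scale by (3, 1/2): (3, -1) → (9, -1/2)
T2 scale by (1/2, 3): (9, -1/2) → (9/2, -3/2)
T3 rotate counter-clockwise with cos θ = 8/17, sin θ = -15/17: (9/2, -3/2) → (27/34, -159/34)
T4 translate by (5, 0): (27/34, -159/34) → (197/34, -159/34)
T5 scale by (3, -3): (197/34, -159/34) → (591/34, 477/34)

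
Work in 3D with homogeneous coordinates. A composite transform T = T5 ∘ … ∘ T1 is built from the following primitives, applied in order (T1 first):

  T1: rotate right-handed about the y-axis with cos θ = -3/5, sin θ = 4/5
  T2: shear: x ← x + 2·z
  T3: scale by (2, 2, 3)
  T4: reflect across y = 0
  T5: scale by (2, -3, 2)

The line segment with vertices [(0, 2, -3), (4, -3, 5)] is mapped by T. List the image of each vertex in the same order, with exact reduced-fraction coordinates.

T1 rotate right-handed about the y-axis with cos θ = -3/5, sin θ = 4/5: (0, 2, -3) → (-12/5, 2, 9/5); (4, -3, 5) → (8/5, -3, -31/5)
T2 shear: x ← x + 2·z: (-12/5, 2, 9/5) → (6/5, 2, 9/5); (8/5, -3, -31/5) → (-54/5, -3, -31/5)
T3 scale by (2, 2, 3): (6/5, 2, 9/5) → (12/5, 4, 27/5); (-54/5, -3, -31/5) → (-108/5, -6, -93/5)
T4 reflect across y = 0: (12/5, 4, 27/5) → (12/5, -4, 27/5); (-108/5, -6, -93/5) → (-108/5, 6, -93/5)
T5 scale by (2, -3, 2): (12/5, -4, 27/5) → (24/5, 12, 54/5); (-108/5, 6, -93/5) → (-216/5, -18, -186/5)

image vertices: (24/5, 12, 54/5), (-216/5, -18, -186/5)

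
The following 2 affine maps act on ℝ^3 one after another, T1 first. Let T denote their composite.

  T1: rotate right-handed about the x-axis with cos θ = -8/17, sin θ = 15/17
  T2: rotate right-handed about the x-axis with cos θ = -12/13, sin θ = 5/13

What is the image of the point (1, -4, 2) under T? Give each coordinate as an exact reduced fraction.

T1 rotate right-handed about the x-axis with cos θ = -8/17, sin θ = 15/17: (1, -4, 2) → (1, 2/17, -76/17)
T2 rotate right-handed about the x-axis with cos θ = -12/13, sin θ = 5/13: (1, 2/17, -76/17) → (1, 356/221, 922/221)

T(p) = (1, 356/221, 922/221)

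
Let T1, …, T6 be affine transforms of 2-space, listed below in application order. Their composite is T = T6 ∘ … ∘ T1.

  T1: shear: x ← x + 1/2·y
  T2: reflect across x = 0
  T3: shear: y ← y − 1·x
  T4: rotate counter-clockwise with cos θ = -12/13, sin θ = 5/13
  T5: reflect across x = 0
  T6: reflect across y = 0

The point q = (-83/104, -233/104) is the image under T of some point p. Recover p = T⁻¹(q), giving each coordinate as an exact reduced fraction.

p = (1, -9/4)

T1 = [1 1/2 0; 0 1 0; 0 0 1]
T2·T1 = [-1 -1/2 0; 0 1 0; 0 0 1]
T3·…·T1 = [-1 -1/2 0; 1 3/2 0; 0 0 1]
T4·…·T1 = [7/13 -3/26 0; -17/13 -41/26 0; 0 0 1]
T5·…·T1 = [-7/13 3/26 0; -17/13 -41/26 0; 0 0 1]
T6·…·T1 = [-7/13 3/26 0; 17/13 41/26 0; 0 0 1]
det M = -1; M⁻¹ = [-41/26 3/26 0; 17/13 7/13 0; 0 0 1]
M⁻¹ · (-83/104, -233/104)ᵀ = (1, -9/4)ᵀ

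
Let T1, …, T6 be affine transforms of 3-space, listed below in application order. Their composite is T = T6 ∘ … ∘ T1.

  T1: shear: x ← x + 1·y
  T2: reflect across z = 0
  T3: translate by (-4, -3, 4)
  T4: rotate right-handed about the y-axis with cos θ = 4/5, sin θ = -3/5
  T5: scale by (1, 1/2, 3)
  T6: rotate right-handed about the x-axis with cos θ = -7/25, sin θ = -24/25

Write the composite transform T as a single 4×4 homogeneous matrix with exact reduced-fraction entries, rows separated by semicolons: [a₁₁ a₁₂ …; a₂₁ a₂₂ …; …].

T1 = [1 1 0 0; 0 1 0 0; 0 0 1 0; 0 0 0 1]
T2·T1 = [1 1 0 0; 0 1 0 0; 0 0 -1 0; 0 0 0 1]
T3·…·T1 = [1 1 0 -4; 0 1 0 -3; 0 0 -1 4; 0 0 0 1]
T4·…·T1 = [4/5 4/5 3/5 -28/5; 0 1 0 -3; 3/5 3/5 -4/5 4/5; 0 0 0 1]
T5·…·T1 = [4/5 4/5 3/5 -28/5; 0 1/2 0 -3/2; 9/5 9/5 -12/5 12/5; 0 0 0 1]
T6·…·T1 = [4/5 4/5 3/5 -28/5; 216/125 397/250 -288/125 681/250; -63/125 -123/125 84/125 96/125; 0 0 0 1]

T = [4/5 4/5 3/5 -28/5; 216/125 397/250 -288/125 681/250; -63/125 -123/125 84/125 96/125; 0 0 0 1]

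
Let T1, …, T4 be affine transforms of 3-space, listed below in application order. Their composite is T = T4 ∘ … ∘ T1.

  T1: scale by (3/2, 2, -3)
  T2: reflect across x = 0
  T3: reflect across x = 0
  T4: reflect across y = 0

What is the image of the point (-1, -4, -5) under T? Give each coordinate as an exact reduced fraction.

T(p) = (-3/2, 8, 15)

T1 scale by (3/2, 2, -3): (-1, -4, -5) → (-3/2, -8, 15)
T2 reflect across x = 0: (-3/2, -8, 15) → (3/2, -8, 15)
T3 reflect across x = 0: (3/2, -8, 15) → (-3/2, -8, 15)
T4 reflect across y = 0: (-3/2, -8, 15) → (-3/2, 8, 15)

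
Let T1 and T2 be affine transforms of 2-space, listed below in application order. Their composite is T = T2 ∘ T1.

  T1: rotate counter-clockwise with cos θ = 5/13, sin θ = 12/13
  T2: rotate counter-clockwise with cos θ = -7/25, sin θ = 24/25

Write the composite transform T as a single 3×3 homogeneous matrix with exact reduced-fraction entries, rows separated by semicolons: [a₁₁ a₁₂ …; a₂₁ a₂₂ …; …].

T = [-323/325 -36/325 0; 36/325 -323/325 0; 0 0 1]

T1 = [5/13 -12/13 0; 12/13 5/13 0; 0 0 1]
T2·T1 = [-323/325 -36/325 0; 36/325 -323/325 0; 0 0 1]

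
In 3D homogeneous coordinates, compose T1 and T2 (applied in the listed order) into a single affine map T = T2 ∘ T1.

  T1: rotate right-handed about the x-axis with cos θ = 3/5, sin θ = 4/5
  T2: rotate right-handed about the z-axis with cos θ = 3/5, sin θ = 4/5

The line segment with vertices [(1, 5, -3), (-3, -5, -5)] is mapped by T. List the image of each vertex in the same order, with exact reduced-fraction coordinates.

T1 rotate right-handed about the x-axis with cos θ = 3/5, sin θ = 4/5: (1, 5, -3) → (1, 27/5, 11/5); (-3, -5, -5) → (-3, 1, -7)
T2 rotate right-handed about the z-axis with cos θ = 3/5, sin θ = 4/5: (1, 27/5, 11/5) → (-93/25, 101/25, 11/5); (-3, 1, -7) → (-13/5, -9/5, -7)

image vertices: (-93/25, 101/25, 11/5), (-13/5, -9/5, -7)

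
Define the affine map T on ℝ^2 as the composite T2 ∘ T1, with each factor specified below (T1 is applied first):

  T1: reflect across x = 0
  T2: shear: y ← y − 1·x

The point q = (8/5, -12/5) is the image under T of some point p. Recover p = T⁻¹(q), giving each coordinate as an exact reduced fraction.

T1 = [-1 0 0; 0 1 0; 0 0 1]
T2·T1 = [-1 0 0; 1 1 0; 0 0 1]
det M = -1; M⁻¹ = [-1 0 0; 1 1 0; 0 0 1]
M⁻¹ · (8/5, -12/5)ᵀ = (-8/5, -4/5)ᵀ

p = (-8/5, -4/5)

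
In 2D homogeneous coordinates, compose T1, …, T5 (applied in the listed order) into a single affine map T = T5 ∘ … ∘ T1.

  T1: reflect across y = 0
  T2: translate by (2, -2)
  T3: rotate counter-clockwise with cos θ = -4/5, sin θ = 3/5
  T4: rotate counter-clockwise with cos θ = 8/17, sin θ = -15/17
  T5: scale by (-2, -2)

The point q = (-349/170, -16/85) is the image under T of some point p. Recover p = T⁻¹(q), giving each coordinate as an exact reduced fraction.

T1 = [1 0 0; 0 -1 0; 0 0 1]
T2·T1 = [1 0 2; 0 -1 -2; 0 0 1]
T3·…·T1 = [-4/5 3/5 -2/5; 3/5 4/5 14/5; 0 0 1]
T4·…·T1 = [13/85 84/85 194/85; 84/85 -13/85 142/85; 0 0 1]
T5·…·T1 = [-26/85 -168/85 -388/85; -168/85 26/85 -284/85; 0 0 1]
det M = -4; M⁻¹ = [-13/170 -42/85 -2; -42/85 13/170 -2; 0 0 1]
M⁻¹ · (-349/170, -16/85)ᵀ = (-7/4, -1)ᵀ

p = (-7/4, -1)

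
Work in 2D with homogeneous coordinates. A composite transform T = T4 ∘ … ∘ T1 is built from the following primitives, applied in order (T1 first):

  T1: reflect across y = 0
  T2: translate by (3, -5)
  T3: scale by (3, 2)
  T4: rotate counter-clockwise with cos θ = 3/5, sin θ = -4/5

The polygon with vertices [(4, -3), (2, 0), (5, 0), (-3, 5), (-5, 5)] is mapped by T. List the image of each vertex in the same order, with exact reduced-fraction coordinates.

T1 reflect across y = 0: (4, -3) → (4, 3); (2, 0) → (2, 0); (5, 0) → (5, 0); (-3, 5) → (-3, -5); (-5, 5) → (-5, -5)
T2 translate by (3, -5): (4, 3) → (7, -2); (2, 0) → (5, -5); (5, 0) → (8, -5); (-3, -5) → (0, -10); (-5, -5) → (-2, -10)
T3 scale by (3, 2): (7, -2) → (21, -4); (5, -5) → (15, -10); (8, -5) → (24, -10); (0, -10) → (0, -20); (-2, -10) → (-6, -20)
T4 rotate counter-clockwise with cos θ = 3/5, sin θ = -4/5: (21, -4) → (47/5, -96/5); (15, -10) → (1, -18); (24, -10) → (32/5, -126/5); (0, -20) → (-16, -12); (-6, -20) → (-98/5, -36/5)

image vertices: (47/5, -96/5), (1, -18), (32/5, -126/5), (-16, -12), (-98/5, -36/5)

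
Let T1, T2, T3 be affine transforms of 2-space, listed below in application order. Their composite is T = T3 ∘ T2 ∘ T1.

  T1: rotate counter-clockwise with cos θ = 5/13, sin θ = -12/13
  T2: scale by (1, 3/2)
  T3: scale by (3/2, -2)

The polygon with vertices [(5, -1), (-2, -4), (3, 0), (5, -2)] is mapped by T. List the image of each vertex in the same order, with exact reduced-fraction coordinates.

T1 rotate counter-clockwise with cos θ = 5/13, sin θ = -12/13: (5, -1) → (1, -5); (-2, -4) → (-58/13, 4/13); (3, 0) → (15/13, -36/13); (5, -2) → (1/13, -70/13)
T2 scale by (1, 3/2): (1, -5) → (1, -15/2); (-58/13, 4/13) → (-58/13, 6/13); (15/13, -36/13) → (15/13, -54/13); (1/13, -70/13) → (1/13, -105/13)
T3 scale by (3/2, -2): (1, -15/2) → (3/2, 15); (-58/13, 6/13) → (-87/13, -12/13); (15/13, -54/13) → (45/26, 108/13); (1/13, -105/13) → (3/26, 210/13)

image vertices: (3/2, 15), (-87/13, -12/13), (45/26, 108/13), (3/26, 210/13)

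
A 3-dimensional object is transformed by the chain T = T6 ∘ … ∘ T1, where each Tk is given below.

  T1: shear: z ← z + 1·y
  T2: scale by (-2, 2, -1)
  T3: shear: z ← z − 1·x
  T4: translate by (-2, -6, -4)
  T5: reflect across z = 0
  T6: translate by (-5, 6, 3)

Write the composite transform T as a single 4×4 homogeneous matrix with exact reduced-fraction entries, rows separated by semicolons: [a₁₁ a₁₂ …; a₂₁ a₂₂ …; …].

T = [-2 0 0 -7; 0 2 0 0; -2 1 1 7; 0 0 0 1]

T1 = [1 0 0 0; 0 1 0 0; 0 1 1 0; 0 0 0 1]
T2·T1 = [-2 0 0 0; 0 2 0 0; 0 -1 -1 0; 0 0 0 1]
T3·…·T1 = [-2 0 0 0; 0 2 0 0; 2 -1 -1 0; 0 0 0 1]
T4·…·T1 = [-2 0 0 -2; 0 2 0 -6; 2 -1 -1 -4; 0 0 0 1]
T5·…·T1 = [-2 0 0 -2; 0 2 0 -6; -2 1 1 4; 0 0 0 1]
T6·…·T1 = [-2 0 0 -7; 0 2 0 0; -2 1 1 7; 0 0 0 1]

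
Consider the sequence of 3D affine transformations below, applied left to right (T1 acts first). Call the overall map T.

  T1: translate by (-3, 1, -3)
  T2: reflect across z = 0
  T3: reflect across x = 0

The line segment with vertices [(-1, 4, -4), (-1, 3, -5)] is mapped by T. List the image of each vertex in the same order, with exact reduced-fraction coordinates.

image vertices: (4, 5, 7), (4, 4, 8)

T1 translate by (-3, 1, -3): (-1, 4, -4) → (-4, 5, -7); (-1, 3, -5) → (-4, 4, -8)
T2 reflect across z = 0: (-4, 5, -7) → (-4, 5, 7); (-4, 4, -8) → (-4, 4, 8)
T3 reflect across x = 0: (-4, 5, 7) → (4, 5, 7); (-4, 4, 8) → (4, 4, 8)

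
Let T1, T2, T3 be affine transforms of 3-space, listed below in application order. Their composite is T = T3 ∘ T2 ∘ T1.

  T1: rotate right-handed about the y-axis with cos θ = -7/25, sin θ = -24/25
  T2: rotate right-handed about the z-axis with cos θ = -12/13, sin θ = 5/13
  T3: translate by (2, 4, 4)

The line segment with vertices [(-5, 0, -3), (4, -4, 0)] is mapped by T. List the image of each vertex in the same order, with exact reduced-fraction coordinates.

T1 rotate right-handed about the y-axis with cos θ = -7/25, sin θ = -24/25: (-5, 0, -3) → (107/25, 0, -99/25); (4, -4, 0) → (-28/25, -4, 96/25)
T2 rotate right-handed about the z-axis with cos θ = -12/13, sin θ = 5/13: (107/25, 0, -99/25) → (-1284/325, 107/65, -99/25); (-28/25, -4, 96/25) → (836/325, 212/65, 96/25)
T3 translate by (2, 4, 4): (-1284/325, 107/65, -99/25) → (-634/325, 367/65, 1/25); (836/325, 212/65, 96/25) → (1486/325, 472/65, 196/25)

image vertices: (-634/325, 367/65, 1/25), (1486/325, 472/65, 196/25)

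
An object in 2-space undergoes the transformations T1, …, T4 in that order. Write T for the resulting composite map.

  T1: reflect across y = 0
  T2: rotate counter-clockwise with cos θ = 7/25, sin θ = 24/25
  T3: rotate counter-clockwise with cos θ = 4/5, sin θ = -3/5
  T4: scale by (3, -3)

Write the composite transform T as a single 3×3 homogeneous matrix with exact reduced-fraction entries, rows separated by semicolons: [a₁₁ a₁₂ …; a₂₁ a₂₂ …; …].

T1 = [1 0 0; 0 -1 0; 0 0 1]
T2·T1 = [7/25 24/25 0; 24/25 -7/25 0; 0 0 1]
T3·…·T1 = [4/5 3/5 0; 3/5 -4/5 0; 0 0 1]
T4·…·T1 = [12/5 9/5 0; -9/5 12/5 0; 0 0 1]

T = [12/5 9/5 0; -9/5 12/5 0; 0 0 1]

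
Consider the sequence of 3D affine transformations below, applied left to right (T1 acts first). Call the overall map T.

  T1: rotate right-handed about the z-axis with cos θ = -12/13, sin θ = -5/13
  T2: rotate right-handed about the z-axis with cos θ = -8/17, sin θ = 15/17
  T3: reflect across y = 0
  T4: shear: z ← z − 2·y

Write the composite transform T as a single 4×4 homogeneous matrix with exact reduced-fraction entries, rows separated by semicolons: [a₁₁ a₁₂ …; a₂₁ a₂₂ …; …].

T = [171/221 140/221 0 0; 140/221 -171/221 0 0; -280/221 342/221 1 0; 0 0 0 1]

T1 = [-12/13 5/13 0 0; -5/13 -12/13 0 0; 0 0 1 0; 0 0 0 1]
T2·T1 = [171/221 140/221 0 0; -140/221 171/221 0 0; 0 0 1 0; 0 0 0 1]
T3·…·T1 = [171/221 140/221 0 0; 140/221 -171/221 0 0; 0 0 1 0; 0 0 0 1]
T4·…·T1 = [171/221 140/221 0 0; 140/221 -171/221 0 0; -280/221 342/221 1 0; 0 0 0 1]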